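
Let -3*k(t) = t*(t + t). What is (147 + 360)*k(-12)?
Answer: -48672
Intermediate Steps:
k(t) = -2*t²/3 (k(t) = -t*(t + t)/3 = -t*2*t/3 = -2*t²/3)
(147 + 360)*k(-12) = (147 + 360)*(-⅔*(-12)²) = 507*(-⅔*144) = 507*(-96) = -48672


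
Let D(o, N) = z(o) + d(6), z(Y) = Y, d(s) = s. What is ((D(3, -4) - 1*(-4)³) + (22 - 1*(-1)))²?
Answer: 9216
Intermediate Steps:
D(o, N) = 6 + o (D(o, N) = o + 6 = 6 + o)
((D(3, -4) - 1*(-4)³) + (22 - 1*(-1)))² = (((6 + 3) - 1*(-4)³) + (22 - 1*(-1)))² = ((9 - 1*(-64)) + (22 + 1))² = ((9 + 64) + 23)² = (73 + 23)² = 96² = 9216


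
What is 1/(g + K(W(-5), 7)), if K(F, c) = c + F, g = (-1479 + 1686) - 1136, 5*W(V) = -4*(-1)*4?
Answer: -5/4594 ≈ -0.0010884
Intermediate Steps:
W(V) = 16/5 (W(V) = (-4*(-1)*4)/5 = (4*4)/5 = (⅕)*16 = 16/5)
g = -929 (g = 207 - 1136 = -929)
K(F, c) = F + c
1/(g + K(W(-5), 7)) = 1/(-929 + (16/5 + 7)) = 1/(-929 + 51/5) = 1/(-4594/5) = -5/4594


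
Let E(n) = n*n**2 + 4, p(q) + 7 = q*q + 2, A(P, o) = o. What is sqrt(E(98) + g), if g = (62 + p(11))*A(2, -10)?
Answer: 2*sqrt(234854) ≈ 969.23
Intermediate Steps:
p(q) = -5 + q**2 (p(q) = -7 + (q*q + 2) = -7 + (q**2 + 2) = -7 + (2 + q**2) = -5 + q**2)
g = -1780 (g = (62 + (-5 + 11**2))*(-10) = (62 + (-5 + 121))*(-10) = (62 + 116)*(-10) = 178*(-10) = -1780)
E(n) = 4 + n**3 (E(n) = n**3 + 4 = 4 + n**3)
sqrt(E(98) + g) = sqrt((4 + 98**3) - 1780) = sqrt((4 + 941192) - 1780) = sqrt(941196 - 1780) = sqrt(939416) = 2*sqrt(234854)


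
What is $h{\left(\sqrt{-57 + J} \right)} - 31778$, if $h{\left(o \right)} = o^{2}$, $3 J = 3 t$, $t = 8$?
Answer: $-31827$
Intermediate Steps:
$J = 8$ ($J = \frac{3 \cdot 8}{3} = \frac{1}{3} \cdot 24 = 8$)
$h{\left(\sqrt{-57 + J} \right)} - 31778 = \left(\sqrt{-57 + 8}\right)^{2} - 31778 = \left(\sqrt{-49}\right)^{2} - 31778 = \left(7 i\right)^{2} - 31778 = -49 - 31778 = -31827$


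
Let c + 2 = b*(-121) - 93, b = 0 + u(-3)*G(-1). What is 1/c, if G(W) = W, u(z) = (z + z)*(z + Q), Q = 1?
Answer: 1/1357 ≈ 0.00073692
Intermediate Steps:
u(z) = 2*z*(1 + z) (u(z) = (z + z)*(z + 1) = (2*z)*(1 + z) = 2*z*(1 + z))
b = -12 (b = 0 + (2*(-3)*(1 - 3))*(-1) = 0 + (2*(-3)*(-2))*(-1) = 0 + 12*(-1) = 0 - 12 = -12)
c = 1357 (c = -2 + (-12*(-121) - 93) = -2 + (1452 - 93) = -2 + 1359 = 1357)
1/c = 1/1357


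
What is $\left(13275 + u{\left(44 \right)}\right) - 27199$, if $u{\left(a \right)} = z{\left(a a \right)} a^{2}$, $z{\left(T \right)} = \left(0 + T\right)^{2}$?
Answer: $7256299932$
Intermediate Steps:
$z{\left(T \right)} = T^{2}$
$u{\left(a \right)} = a^{6}$ ($u{\left(a \right)} = \left(a a\right)^{2} a^{2} = \left(a^{2}\right)^{2} a^{2} = a^{4} a^{2} = a^{6}$)
$\left(13275 + u{\left(44 \right)}\right) - 27199 = \left(13275 + 44^{6}\right) - 27199 = \left(13275 + 7256313856\right) - 27199 = 7256327131 - 27199 = 7256299932$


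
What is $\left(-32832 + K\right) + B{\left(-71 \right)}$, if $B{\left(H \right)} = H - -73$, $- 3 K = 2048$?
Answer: $- \frac{100538}{3} \approx -33513.0$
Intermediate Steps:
$K = - \frac{2048}{3}$ ($K = \left(- \frac{1}{3}\right) 2048 = - \frac{2048}{3} \approx -682.67$)
$B{\left(H \right)} = 73 + H$ ($B{\left(H \right)} = H + 73 = 73 + H$)
$\left(-32832 + K\right) + B{\left(-71 \right)} = \left(-32832 - \frac{2048}{3}\right) + \left(73 - 71\right) = - \frac{100544}{3} + 2 = - \frac{100538}{3}$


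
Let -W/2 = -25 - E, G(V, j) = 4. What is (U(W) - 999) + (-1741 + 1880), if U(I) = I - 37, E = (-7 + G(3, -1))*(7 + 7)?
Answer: -931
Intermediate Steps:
E = -42 (E = (-7 + 4)*(7 + 7) = -3*14 = -42)
W = -34 (W = -2*(-25 - 1*(-42)) = -2*(-25 + 42) = -2*17 = -34)
U(I) = -37 + I
(U(W) - 999) + (-1741 + 1880) = ((-37 - 34) - 999) + (-1741 + 1880) = (-71 - 999) + 139 = -1070 + 139 = -931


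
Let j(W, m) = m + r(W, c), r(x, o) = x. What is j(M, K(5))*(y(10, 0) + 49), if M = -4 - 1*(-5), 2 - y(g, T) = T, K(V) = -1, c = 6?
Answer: 0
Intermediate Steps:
y(g, T) = 2 - T
M = 1 (M = -4 + 5 = 1)
j(W, m) = W + m (j(W, m) = m + W = W + m)
j(M, K(5))*(y(10, 0) + 49) = (1 - 1)*((2 - 1*0) + 49) = 0*((2 + 0) + 49) = 0*(2 + 49) = 0*51 = 0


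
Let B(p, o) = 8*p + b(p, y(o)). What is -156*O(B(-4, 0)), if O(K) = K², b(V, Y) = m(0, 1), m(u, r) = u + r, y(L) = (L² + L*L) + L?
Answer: -149916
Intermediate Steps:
y(L) = L + 2*L² (y(L) = (L² + L²) + L = 2*L² + L = L + 2*L²)
m(u, r) = r + u
b(V, Y) = 1 (b(V, Y) = 1 + 0 = 1)
B(p, o) = 1 + 8*p (B(p, o) = 8*p + 1 = 1 + 8*p)
-156*O(B(-4, 0)) = -156*(1 + 8*(-4))² = -156*(1 - 32)² = -156*(-31)² = -156*961 = -149916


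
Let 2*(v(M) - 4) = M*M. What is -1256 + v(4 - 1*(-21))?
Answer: -1879/2 ≈ -939.50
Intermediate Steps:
v(M) = 4 + M²/2 (v(M) = 4 + (M*M)/2 = 4 + M²/2)
-1256 + v(4 - 1*(-21)) = -1256 + (4 + (4 - 1*(-21))²/2) = -1256 + (4 + (4 + 21)²/2) = -1256 + (4 + (½)*25²) = -1256 + (4 + (½)*625) = -1256 + (4 + 625/2) = -1256 + 633/2 = -1879/2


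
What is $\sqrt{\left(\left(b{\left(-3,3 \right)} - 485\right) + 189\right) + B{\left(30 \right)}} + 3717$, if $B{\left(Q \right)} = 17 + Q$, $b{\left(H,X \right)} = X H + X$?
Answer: $3717 + i \sqrt{255} \approx 3717.0 + 15.969 i$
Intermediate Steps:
$b{\left(H,X \right)} = X + H X$ ($b{\left(H,X \right)} = H X + X = X + H X$)
$\sqrt{\left(\left(b{\left(-3,3 \right)} - 485\right) + 189\right) + B{\left(30 \right)}} + 3717 = \sqrt{\left(\left(3 \left(1 - 3\right) - 485\right) + 189\right) + \left(17 + 30\right)} + 3717 = \sqrt{\left(\left(3 \left(-2\right) - 485\right) + 189\right) + 47} + 3717 = \sqrt{\left(\left(-6 - 485\right) + 189\right) + 47} + 3717 = \sqrt{\left(-491 + 189\right) + 47} + 3717 = \sqrt{-302 + 47} + 3717 = \sqrt{-255} + 3717 = i \sqrt{255} + 3717 = 3717 + i \sqrt{255}$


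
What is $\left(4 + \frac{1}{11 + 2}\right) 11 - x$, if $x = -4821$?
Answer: $\frac{63256}{13} \approx 4865.8$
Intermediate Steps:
$\left(4 + \frac{1}{11 + 2}\right) 11 - x = \left(4 + \frac{1}{11 + 2}\right) 11 - -4821 = \left(4 + \frac{1}{13}\right) 11 + 4821 = \frac{53}{13} \cdot 11 + 4821 = \frac{583}{13} + 4821 = \frac{63256}{13}$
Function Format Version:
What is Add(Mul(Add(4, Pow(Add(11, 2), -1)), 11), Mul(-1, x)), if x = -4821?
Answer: Rational(63256, 13) ≈ 4865.8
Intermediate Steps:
Add(Mul(Add(4, Pow(Add(11, 2), -1)), 11), Mul(-1, x)) = Add(Mul(Add(4, Pow(Add(11, 2), -1)), 11), Mul(-1, -4821)) = Add(Mul(Add(4, Pow(13, -1)), 11), 4821) = Add(Mul(Add(4, Rational(1, 13)), 11), 4821) = Add(Mul(Rational(53, 13), 11), 4821) = Add(Rational(583, 13), 4821) = Rational(63256, 13)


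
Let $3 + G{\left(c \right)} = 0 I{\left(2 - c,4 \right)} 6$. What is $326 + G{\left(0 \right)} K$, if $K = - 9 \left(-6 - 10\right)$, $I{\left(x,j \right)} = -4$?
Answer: $-106$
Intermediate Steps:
$K = 144$ ($K = \left(-9\right) \left(-16\right) = 144$)
$G{\left(c \right)} = -3$ ($G{\left(c \right)} = -3 + 0 \left(-4\right) 6 = -3 + 0 \cdot 6 = -3 + 0 = -3$)
$326 + G{\left(0 \right)} K = 326 - 432 = -106$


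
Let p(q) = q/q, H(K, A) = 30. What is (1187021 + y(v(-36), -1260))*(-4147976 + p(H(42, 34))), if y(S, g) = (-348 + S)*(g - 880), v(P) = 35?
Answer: -7702130046975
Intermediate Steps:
y(S, g) = (-880 + g)*(-348 + S) (y(S, g) = (-348 + S)*(-880 + g) = (-880 + g)*(-348 + S))
p(q) = 1
(1187021 + y(v(-36), -1260))*(-4147976 + p(H(42, 34))) = (1187021 + (306240 - 880*35 - 348*(-1260) + 35*(-1260)))*(-4147976 + 1) = (1187021 + (306240 - 30800 + 438480 - 44100))*(-4147975) = (1187021 + 669820)*(-4147975) = 1856841*(-4147975) = -7702130046975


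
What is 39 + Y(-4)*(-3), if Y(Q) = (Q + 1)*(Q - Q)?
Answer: 39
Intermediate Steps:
Y(Q) = 0 (Y(Q) = (1 + Q)*0 = 0)
39 + Y(-4)*(-3) = 39 + 0*(-3) = 39 + 0 = 39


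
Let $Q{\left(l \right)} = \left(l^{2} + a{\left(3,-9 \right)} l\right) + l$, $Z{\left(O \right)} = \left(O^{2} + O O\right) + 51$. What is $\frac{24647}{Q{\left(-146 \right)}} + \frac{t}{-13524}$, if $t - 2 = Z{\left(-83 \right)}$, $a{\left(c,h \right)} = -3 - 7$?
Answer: $\frac{10165249}{153024060} \approx 0.066429$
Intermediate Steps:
$a{\left(c,h \right)} = -10$ ($a{\left(c,h \right)} = -3 - 7 = -10$)
$Z{\left(O \right)} = 51 + 2 O^{2}$ ($Z{\left(O \right)} = \left(O^{2} + O^{2}\right) + 51 = 2 O^{2} + 51 = 51 + 2 O^{2}$)
$t = 13831$ ($t = 2 + \left(51 + 2 \left(-83\right)^{2}\right) = 2 + \left(51 + 2 \cdot 6889\right) = 2 + \left(51 + 13778\right) = 2 + 13829 = 13831$)
$Q{\left(l \right)} = l^{2} - 9 l$ ($Q{\left(l \right)} = \left(l^{2} - 10 l\right) + l = l^{2} - 9 l$)
$\frac{24647}{Q{\left(-146 \right)}} + \frac{t}{-13524} = \frac{24647}{\left(-146\right) \left(-9 - 146\right)} + \frac{13831}{-13524} = \frac{24647}{\left(-146\right) \left(-155\right)} + 13831 \left(- \frac{1}{13524}\right) = \frac{24647}{22630} - \frac{13831}{13524} = \frac{10165249}{153024060}$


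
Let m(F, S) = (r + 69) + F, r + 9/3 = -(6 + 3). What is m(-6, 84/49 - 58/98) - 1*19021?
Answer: -18970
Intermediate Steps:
r = -12 (r = -3 - (6 + 3) = -3 - 1*9 = -3 - 9 = -12)
m(F, S) = 57 + F (m(F, S) = (-12 + 69) + F = 57 + F)
m(-6, 84/49 - 58/98) - 1*19021 = (57 - 6) - 1*19021 = 51 - 19021 = -18970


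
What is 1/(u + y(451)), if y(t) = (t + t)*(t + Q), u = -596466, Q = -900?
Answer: -1/1001464 ≈ -9.9854e-7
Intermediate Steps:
y(t) = 2*t*(-900 + t) (y(t) = (t + t)*(t - 900) = (2*t)*(-900 + t) = 2*t*(-900 + t))
1/(u + y(451)) = 1/(-596466 + 2*451*(-900 + 451)) = 1/(-596466 + 2*451*(-449)) = 1/(-596466 - 404998) = 1/(-1001464) = -1/1001464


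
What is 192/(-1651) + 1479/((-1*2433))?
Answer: -969655/1338961 ≈ -0.72418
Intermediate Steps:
192/(-1651) + 1479/((-1*2433)) = 192*(-1/1651) + 1479/(-2433) = -192/1651 + 1479*(-1/2433) = -192/1651 - 493/811 = -969655/1338961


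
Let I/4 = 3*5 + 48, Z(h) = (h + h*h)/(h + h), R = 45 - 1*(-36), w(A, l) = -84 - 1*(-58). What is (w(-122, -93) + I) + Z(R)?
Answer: 267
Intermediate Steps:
w(A, l) = -26 (w(A, l) = -84 + 58 = -26)
R = 81 (R = 45 + 36 = 81)
Z(h) = (h + h**2)/(2*h) (Z(h) = (h + h**2)/((2*h)) = (h + h**2)*(1/(2*h)) = (h + h**2)/(2*h))
I = 252 (I = 4*(3*5 + 48) = 4*(15 + 48) = 4*63 = 252)
(w(-122, -93) + I) + Z(R) = (-26 + 252) + (1/2 + (1/2)*81) = 226 + (1/2 + 81/2) = 226 + 41 = 267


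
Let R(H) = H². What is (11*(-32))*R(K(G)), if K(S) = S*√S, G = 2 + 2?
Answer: -22528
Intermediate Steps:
G = 4
K(S) = S^(3/2)
(11*(-32))*R(K(G)) = (11*(-32))*(4^(3/2))² = -352*8² = -352*64 = -22528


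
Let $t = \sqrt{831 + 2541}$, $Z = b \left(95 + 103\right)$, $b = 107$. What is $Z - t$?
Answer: $21186 - 2 \sqrt{843} \approx 21128.0$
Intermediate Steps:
$Z = 21186$ ($Z = 107 \left(95 + 103\right) = 107 \cdot 198 = 21186$)
$t = 2 \sqrt{843}$ ($t = \sqrt{3372} = 2 \sqrt{843} \approx 58.069$)
$Z - t = 21186 - 2 \sqrt{843}$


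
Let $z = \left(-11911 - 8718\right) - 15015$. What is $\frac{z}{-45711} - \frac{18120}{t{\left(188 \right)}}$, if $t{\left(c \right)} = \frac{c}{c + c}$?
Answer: $- \frac{1656530996}{45711} \approx -36239.0$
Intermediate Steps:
$z = -35644$ ($z = -20629 - 15015 = -35644$)
$t{\left(c \right)} = \frac{1}{2}$ ($t{\left(c \right)} = \frac{c}{2 c} = c \frac{1}{2 c} = \frac{1}{2}$)
$\frac{z}{-45711} - \frac{18120}{t{\left(188 \right)}} = - \frac{35644}{-45711} - 18120 \frac{1}{\frac{1}{2}} = \left(-35644\right) \left(- \frac{1}{45711}\right) - 36240 = \frac{35644}{45711} - 36240 = - \frac{1656530996}{45711}$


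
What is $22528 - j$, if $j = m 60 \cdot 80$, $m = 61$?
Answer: $-270272$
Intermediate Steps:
$j = 292800$ ($j = 61 \cdot 60 \cdot 80 = 3660 \cdot 80 = 292800$)
$22528 - j = 22528 - 292800 = -270272$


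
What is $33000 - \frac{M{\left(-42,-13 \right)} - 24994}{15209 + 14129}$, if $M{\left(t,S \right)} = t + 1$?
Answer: $\frac{968179035}{29338} \approx 33001.0$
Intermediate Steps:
$M{\left(t,S \right)} = 1 + t$
$33000 - \frac{M{\left(-42,-13 \right)} - 24994}{15209 + 14129} = 33000 - \frac{\left(1 - 42\right) - 24994}{15209 + 14129} = 33000 - \frac{-41 - 24994}{29338} = 33000 - \left(-25035\right) \frac{1}{29338} = 33000 - - \frac{25035}{29338} = 33000 + \frac{25035}{29338} = \frac{968179035}{29338}$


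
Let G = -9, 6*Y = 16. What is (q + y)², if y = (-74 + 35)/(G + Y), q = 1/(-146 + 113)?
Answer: 14760964/393129 ≈ 37.547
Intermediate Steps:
Y = 8/3 (Y = (⅙)*16 = 8/3 ≈ 2.6667)
q = -1/33 (q = 1/(-33) = -1/33 ≈ -0.030303)
y = 117/19 (y = (-74 + 35)/(-9 + 8/3) = -39/(-19/3) = -39*(-3/19) = 117/19 ≈ 6.1579)
(q + y)² = (-1/33 + 117/19)² = (3842/627)² = 14760964/393129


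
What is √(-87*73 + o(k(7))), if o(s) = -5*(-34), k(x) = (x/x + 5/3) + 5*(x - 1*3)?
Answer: I*√6181 ≈ 78.619*I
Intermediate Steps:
k(x) = -37/3 + 5*x (k(x) = (1 + 5*(⅓)) + 5*(x - 3) = (1 + 5/3) + 5*(-3 + x) = 8/3 + (-15 + 5*x) = -37/3 + 5*x)
o(s) = 170
√(-87*73 + o(k(7))) = √(-87*73 + 170) = √(-6351 + 170) = √(-6181) = I*√6181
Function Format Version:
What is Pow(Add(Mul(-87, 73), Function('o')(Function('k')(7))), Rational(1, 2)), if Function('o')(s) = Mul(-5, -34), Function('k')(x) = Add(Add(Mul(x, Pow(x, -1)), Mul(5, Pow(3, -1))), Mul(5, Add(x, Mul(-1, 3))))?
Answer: Mul(I, Pow(6181, Rational(1, 2))) ≈ Mul(78.619, I)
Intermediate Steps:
Function('k')(x) = Add(Rational(-37, 3), Mul(5, x)) (Function('k')(x) = Add(Add(1, Mul(5, Rational(1, 3))), Mul(5, Add(x, -3))) = Add(Add(1, Rational(5, 3)), Mul(5, Add(-3, x))) = Add(Rational(8, 3), Add(-15, Mul(5, x))) = Add(Rational(-37, 3), Mul(5, x)))
Function('o')(s) = 170
Pow(Add(Mul(-87, 73), Function('o')(Function('k')(7))), Rational(1, 2)) = Pow(Add(Mul(-87, 73), 170), Rational(1, 2)) = Pow(Add(-6351, 170), Rational(1, 2)) = Pow(-6181, Rational(1, 2)) = Mul(I, Pow(6181, Rational(1, 2)))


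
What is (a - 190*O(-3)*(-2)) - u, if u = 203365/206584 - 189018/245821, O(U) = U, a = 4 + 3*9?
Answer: -56328941472729/50782685464 ≈ -1109.2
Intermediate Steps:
a = 31 (a = 4 + 27 = 31)
u = 10943293153/50782685464 (u = 203365*(1/206584) - 189018*1/245821 = 203365/206584 - 189018/245821 = 10943293153/50782685464 ≈ 0.21549)
(a - 190*O(-3)*(-2)) - u = (31 - (-570)*(-2)) - 1*10943293153/50782685464 = (31 - 190*6) - 10943293153/50782685464 = (31 - 1140) - 10943293153/50782685464 = -1109 - 10943293153/50782685464 = -56328941472729/50782685464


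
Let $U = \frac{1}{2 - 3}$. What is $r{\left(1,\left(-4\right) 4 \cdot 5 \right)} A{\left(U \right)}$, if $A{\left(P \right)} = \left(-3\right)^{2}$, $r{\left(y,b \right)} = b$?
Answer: $-720$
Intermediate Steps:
$U = -1$ ($U = \frac{1}{-1} = -1$)
$A{\left(P \right)} = 9$
$r{\left(1,\left(-4\right) 4 \cdot 5 \right)} A{\left(U \right)} = \left(-4\right) 4 \cdot 5 \cdot 9 = \left(-16\right) 5 \cdot 9 = \left(-80\right) 9 = -720$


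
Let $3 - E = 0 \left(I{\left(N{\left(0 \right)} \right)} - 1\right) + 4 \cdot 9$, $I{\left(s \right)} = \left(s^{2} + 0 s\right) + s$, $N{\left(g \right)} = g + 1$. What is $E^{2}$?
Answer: $1089$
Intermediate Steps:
$N{\left(g \right)} = 1 + g$
$I{\left(s \right)} = s + s^{2}$ ($I{\left(s \right)} = \left(s^{2} + 0\right) + s = s^{2} + s = s + s^{2}$)
$E = -33$ ($E = 3 - \left(0 \left(\left(1 + 0\right) \left(1 + \left(1 + 0\right)\right) - 1\right) + 4 \cdot 9\right) = 3 - \left(0 \left(1 \left(1 + 1\right) - 1\right) + 36\right) = 3 - \left(0 \left(1 \cdot 2 - 1\right) + 36\right) = 3 - \left(0 \left(2 - 1\right) + 36\right) = 3 - \left(0 \cdot 1 + 36\right) = 3 - \left(0 + 36\right) = 3 - 36 = -33$)
$E^{2} = \left(-33\right)^{2} = 1089$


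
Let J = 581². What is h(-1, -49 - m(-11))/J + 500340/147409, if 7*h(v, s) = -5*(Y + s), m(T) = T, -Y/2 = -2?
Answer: 1182291954710/348316706143 ≈ 3.3943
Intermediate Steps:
Y = 4 (Y = -2*(-2) = 4)
J = 337561
h(v, s) = -20/7 - 5*s/7 (h(v, s) = (-5*(4 + s))/7 = (-20 - 5*s)/7 = -20/7 - 5*s/7)
h(-1, -49 - m(-11))/J + 500340/147409 = (-20/7 - 5*(-49 - 1*(-11))/7)/337561 + 500340/147409 = (-20/7 - 5*(-49 + 11)/7)*(1/337561) + 500340*(1/147409) = (-20/7 - 5/7*(-38))*(1/337561) + 500340/147409 = (-20/7 + 190/7)*(1/337561) + 500340/147409 = (170/7)*(1/337561) + 500340/147409 = 170/2362927 + 500340/147409 = 1182291954710/348316706143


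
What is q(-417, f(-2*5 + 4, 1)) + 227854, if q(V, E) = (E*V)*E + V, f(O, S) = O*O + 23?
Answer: -1224140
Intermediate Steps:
f(O, S) = 23 + O² (f(O, S) = O² + 23 = 23 + O²)
q(V, E) = V + V*E² (q(V, E) = V*E² + V = V + V*E²)
q(-417, f(-2*5 + 4, 1)) + 227854 = -417*(1 + (23 + (-2*5 + 4)²)²) + 227854 = -417*(1 + (23 + (-10 + 4)²)²) + 227854 = -417*(1 + (23 + (-6)²)²) + 227854 = -417*(1 + (23 + 36)²) + 227854 = -417*(1 + 59²) + 227854 = -417*(1 + 3481) + 227854 = -417*3482 + 227854 = -1451994 + 227854 = -1224140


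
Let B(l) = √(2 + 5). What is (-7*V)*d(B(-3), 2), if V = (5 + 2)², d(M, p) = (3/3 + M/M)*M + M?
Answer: -1029*√7 ≈ -2722.5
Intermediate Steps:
B(l) = √7
d(M, p) = 3*M (d(M, p) = (3*(⅓) + 1)*M + M = (1 + 1)*M + M = 2*M + M = 3*M)
V = 49 (V = 7² = 49)
(-7*V)*d(B(-3), 2) = (-7*49)*(3*√7) = -1029*√7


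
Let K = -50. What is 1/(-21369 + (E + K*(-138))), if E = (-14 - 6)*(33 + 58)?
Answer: -1/16289 ≈ -6.1391e-5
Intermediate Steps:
E = -1820 (E = -20*91 = -1820)
1/(-21369 + (E + K*(-138))) = 1/(-21369 + (-1820 - 50*(-138))) = 1/(-21369 + (-1820 + 6900)) = 1/(-21369 + 5080) = 1/(-16289) = -1/16289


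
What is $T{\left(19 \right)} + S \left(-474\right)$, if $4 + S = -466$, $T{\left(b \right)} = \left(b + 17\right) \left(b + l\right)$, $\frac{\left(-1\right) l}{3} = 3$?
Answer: $223140$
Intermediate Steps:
$l = -9$ ($l = \left(-3\right) 3 = -9$)
$T{\left(b \right)} = \left(-9 + b\right) \left(17 + b\right)$ ($T{\left(b \right)} = \left(b + 17\right) \left(b - 9\right) = \left(17 + b\right) \left(-9 + b\right) = \left(-9 + b\right) \left(17 + b\right)$)
$S = -470$ ($S = -4 - 466 = -470$)
$T{\left(19 \right)} + S \left(-474\right) = \left(-153 + 19^{2} + 8 \cdot 19\right) - -222780 = \left(-153 + 361 + 152\right) + 222780 = 360 + 222780 = 223140$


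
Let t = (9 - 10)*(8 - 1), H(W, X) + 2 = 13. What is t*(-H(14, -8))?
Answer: 77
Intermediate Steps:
H(W, X) = 11 (H(W, X) = -2 + 13 = 11)
t = -7 (t = -1*7 = -7)
t*(-H(14, -8)) = -(-7)*11 = -7*(-11) = 77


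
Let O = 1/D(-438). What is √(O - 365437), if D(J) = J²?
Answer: I*√70106895827/438 ≈ 604.51*I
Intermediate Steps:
O = 1/191844 (O = 1/((-438)²) = 1/191844 ≈ 5.2126e-6)
√(O - 365437) = √(1/191844 - 365437) = √(-70106895827/191844) = I*√70106895827/438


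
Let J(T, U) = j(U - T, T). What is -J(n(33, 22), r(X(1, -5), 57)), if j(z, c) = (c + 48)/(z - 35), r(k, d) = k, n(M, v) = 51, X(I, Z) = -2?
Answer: 9/8 ≈ 1.1250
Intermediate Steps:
j(z, c) = (48 + c)/(-35 + z)
J(T, U) = (48 + T)/(-35 + U - T) (J(T, U) = (48 + T)/(-35 + (U - T)) = (48 + T)/(-35 + U - T))
-J(n(33, 22), r(X(1, -5), 57)) = -(-48 - 1*51)/(35 + 51 - 1*(-2)) = -(-48 - 51)/(35 + 51 + 2) = -(-99)/88 = -1*(-9/8) = 9/8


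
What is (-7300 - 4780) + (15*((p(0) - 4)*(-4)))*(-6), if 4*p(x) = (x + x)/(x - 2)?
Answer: -13520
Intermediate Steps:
p(x) = x/(2*(-2 + x)) (p(x) = ((x + x)/(x - 2))/4 = ((2*x)/(-2 + x))/4 = (2*x/(-2 + x))/4 = x/(2*(-2 + x)))
(-7300 - 4780) + (15*((p(0) - 4)*(-4)))*(-6) = (-7300 - 4780) + (15*(((½)*0/(-2 + 0) - 4)*(-4)))*(-6) = -12080 + (15*(((½)*0/(-2) - 4)*(-4)))*(-6) = -12080 + (15*(((½)*0*(-½) - 4)*(-4)))*(-6) = -12080 + (15*((0 - 4)*(-4)))*(-6) = -12080 + (15*(-4*(-4)))*(-6) = -12080 + (15*16)*(-6) = -12080 + 240*(-6) = -12080 - 1440 = -13520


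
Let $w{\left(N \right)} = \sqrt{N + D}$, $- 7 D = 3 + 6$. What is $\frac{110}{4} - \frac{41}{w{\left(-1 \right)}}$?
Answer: $\frac{55}{2} + \frac{41 i \sqrt{7}}{4} \approx 27.5 + 27.119 i$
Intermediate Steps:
$D = - \frac{9}{7}$ ($D = - \frac{3 + 6}{7} = \left(- \frac{1}{7}\right) 9 = - \frac{9}{7} \approx -1.2857$)
$w{\left(N \right)} = \sqrt{- \frac{9}{7} + N}$ ($w{\left(N \right)} = \sqrt{N - \frac{9}{7}} = \sqrt{- \frac{9}{7} + N}$)
$\frac{110}{4} - \frac{41}{w{\left(-1 \right)}} = \frac{110}{4} - \frac{41}{\frac{1}{7} \sqrt{-63 + 49 \left(-1\right)}} = 110 \cdot \frac{1}{4} - \frac{41}{\frac{1}{7} \sqrt{-63 - 49}} = \frac{55}{2} - \frac{41}{\frac{1}{7} \sqrt{-112}} = \frac{55}{2} - \frac{41}{\frac{1}{7} \cdot 4 i \sqrt{7}} = \frac{55}{2} - \frac{41}{\frac{4}{7} i \sqrt{7}} = \frac{55}{2} - 41 \left(- \frac{i \sqrt{7}}{4}\right) = \frac{55}{2} + \frac{41 i \sqrt{7}}{4}$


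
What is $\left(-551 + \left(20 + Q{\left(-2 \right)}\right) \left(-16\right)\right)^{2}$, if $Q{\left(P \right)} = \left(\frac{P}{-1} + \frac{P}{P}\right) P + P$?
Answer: $552049$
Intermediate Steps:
$Q{\left(P \right)} = P + P \left(1 - P\right)$ ($Q{\left(P \right)} = \left(P \left(-1\right) + 1\right) P + P = \left(- P + 1\right) P + P = \left(1 - P\right) P + P = P \left(1 - P\right) + P = P + P \left(1 - P\right)$)
$\left(-551 + \left(20 + Q{\left(-2 \right)}\right) \left(-16\right)\right)^{2} = \left(-551 + \left(20 - 2 \left(2 - -2\right)\right) \left(-16\right)\right)^{2} = \left(-551 + \left(20 - 2 \left(2 + 2\right)\right) \left(-16\right)\right)^{2} = \left(-551 + \left(20 - 8\right) \left(-16\right)\right)^{2} = \left(-551 + 12 \left(-16\right)\right)^{2} = \left(-551 - 192\right)^{2} = \left(-743\right)^{2} = 552049$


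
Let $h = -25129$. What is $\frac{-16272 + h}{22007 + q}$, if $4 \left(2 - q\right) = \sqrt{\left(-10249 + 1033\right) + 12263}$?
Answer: $- \frac{14579113744}{7750334249} - \frac{165604 \sqrt{3047}}{7750334249} \approx -1.8823$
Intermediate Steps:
$q = 2 - \frac{\sqrt{3047}}{4}$ ($q = 2 - \frac{\sqrt{\left(-10249 + 1033\right) + 12263}}{4} = 2 - \frac{\sqrt{-9216 + 12263}}{4} = 2 - \frac{\sqrt{3047}}{4} \approx -11.8$)
$\frac{-16272 + h}{22007 + q} = \frac{-16272 - 25129}{22007 + \left(2 - \frac{\sqrt{3047}}{4}\right)} = - \frac{41401}{22009 - \frac{\sqrt{3047}}{4}}$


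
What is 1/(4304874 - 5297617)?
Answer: -1/992743 ≈ -1.0073e-6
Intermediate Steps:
1/(4304874 - 5297617) = 1/(-992743) = -1/992743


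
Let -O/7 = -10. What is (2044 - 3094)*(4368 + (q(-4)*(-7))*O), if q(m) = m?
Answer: -6644400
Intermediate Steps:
O = 70 (O = -7*(-10) = 70)
(2044 - 3094)*(4368 + (q(-4)*(-7))*O) = (2044 - 3094)*(4368 - 4*(-7)*70) = -1050*(4368 + 28*70) = -1050*(4368 + 1960) = -1050*6328 = -6644400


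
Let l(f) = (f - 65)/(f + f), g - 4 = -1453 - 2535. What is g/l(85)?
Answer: -33864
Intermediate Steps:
g = -3984 (g = 4 + (-1453 - 2535) = 4 - 3988 = -3984)
l(f) = (-65 + f)/(2*f) (l(f) = (-65 + f)/((2*f)) = (-65 + f)*(1/(2*f)) = (-65 + f)/(2*f))
g/l(85) = -3984*170/(-65 + 85) = -3984/((½)*(1/85)*20) = -3984/2/17 = -3984*17/2 = -33864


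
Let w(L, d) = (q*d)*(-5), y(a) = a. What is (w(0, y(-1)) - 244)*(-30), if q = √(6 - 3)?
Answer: 7320 - 150*√3 ≈ 7060.2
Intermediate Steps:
q = √3 ≈ 1.7320
w(L, d) = -5*d*√3 (w(L, d) = (√3*d)*(-5) = (d*√3)*(-5) = -5*d*√3)
(w(0, y(-1)) - 244)*(-30) = (-5*(-1)*√3 - 244)*(-30) = (5*√3 - 244)*(-30) = (-244 + 5*√3)*(-30) = 7320 - 150*√3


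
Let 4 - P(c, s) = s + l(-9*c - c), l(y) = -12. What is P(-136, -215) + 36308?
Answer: 36539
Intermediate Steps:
P(c, s) = 16 - s (P(c, s) = 4 - (s - 12) = 4 - (-12 + s) = 4 + (12 - s) = 16 - s)
P(-136, -215) + 36308 = (16 - 1*(-215)) + 36308 = (16 + 215) + 36308 = 231 + 36308 = 36539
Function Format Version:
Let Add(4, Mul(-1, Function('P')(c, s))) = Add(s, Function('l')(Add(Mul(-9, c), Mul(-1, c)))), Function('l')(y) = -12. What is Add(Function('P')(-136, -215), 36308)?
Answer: 36539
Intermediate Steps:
Function('P')(c, s) = Add(16, Mul(-1, s)) (Function('P')(c, s) = Add(4, Mul(-1, Add(s, -12))) = Add(4, Mul(-1, Add(-12, s))) = Add(4, Add(12, Mul(-1, s))) = Add(16, Mul(-1, s)))
Add(Function('P')(-136, -215), 36308) = Add(Add(16, Mul(-1, -215)), 36308) = Add(Add(16, 215), 36308) = Add(231, 36308) = 36539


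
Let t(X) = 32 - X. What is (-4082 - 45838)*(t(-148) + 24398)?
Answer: -1226933760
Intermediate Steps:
(-4082 - 45838)*(t(-148) + 24398) = (-4082 - 45838)*((32 - 1*(-148)) + 24398) = -49920*((32 + 148) + 24398) = -49920*(180 + 24398) = -49920*24578 = -1226933760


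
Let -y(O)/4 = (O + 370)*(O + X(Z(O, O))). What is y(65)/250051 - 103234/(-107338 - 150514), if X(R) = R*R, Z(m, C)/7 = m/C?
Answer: -12666878893/32238075226 ≈ -0.39292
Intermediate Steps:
Z(m, C) = 7*m/C (Z(m, C) = 7*(m/C) = 7*m/C)
X(R) = R²
y(O) = -4*(49 + O)*(370 + O) (y(O) = -4*(O + 370)*(O + (7*O/O)²) = -4*(370 + O)*(O + 7²) = -4*(370 + O)*(O + 49) = -4*(370 + O)*(49 + O) = -4*(49 + O)*(370 + O))
y(65)/250051 - 103234/(-107338 - 150514) = (-72520 - 1676*65 - 4*65²)/250051 - 103234/(-107338 - 150514) = (-72520 - 108940 - 4*4225)*(1/250051) - 103234/(-257852) = (-72520 - 108940 - 16900)*(1/250051) - 103234*(-1/257852) = -198360*1/250051 + 51617/128926 = -198360/250051 + 51617/128926 = -12666878893/32238075226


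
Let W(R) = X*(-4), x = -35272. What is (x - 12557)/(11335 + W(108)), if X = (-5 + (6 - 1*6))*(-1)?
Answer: -47829/11315 ≈ -4.2270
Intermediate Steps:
X = 5 (X = (-5 + (6 - 6))*(-1) = (-5 + 0)*(-1) = -5*(-1) = 5)
W(R) = -20 (W(R) = 5*(-4) = -20)
(x - 12557)/(11335 + W(108)) = (-35272 - 12557)/(11335 - 20) = -47829/11315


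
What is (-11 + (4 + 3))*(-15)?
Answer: 60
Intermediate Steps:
(-11 + (4 + 3))*(-15) = (-11 + 7)*(-15) = -4*(-15) = 60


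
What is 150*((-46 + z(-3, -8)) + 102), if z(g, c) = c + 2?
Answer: 7500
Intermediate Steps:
z(g, c) = 2 + c
150*((-46 + z(-3, -8)) + 102) = 150*((-46 + (2 - 8)) + 102) = 150*((-46 - 6) + 102) = 150*(-52 + 102) = 150*50 = 7500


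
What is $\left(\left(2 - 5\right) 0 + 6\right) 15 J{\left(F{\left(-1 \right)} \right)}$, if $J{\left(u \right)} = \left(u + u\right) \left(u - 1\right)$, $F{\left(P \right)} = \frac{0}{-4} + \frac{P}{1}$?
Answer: $360$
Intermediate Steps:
$F{\left(P \right)} = P$ ($F{\left(P \right)} = 0 \left(- \frac{1}{4}\right) + P 1 = 0 + P = P$)
$J{\left(u \right)} = 2 u \left(-1 + u\right)$
$\left(\left(2 - 5\right) 0 + 6\right) 15 J{\left(F{\left(-1 \right)} \right)} = \left(\left(2 - 5\right) 0 + 6\right) 15 \cdot 2 \left(-1\right) \left(-1 - 1\right) = \left(\left(-3\right) 0 + 6\right) 15 \cdot 2 \left(-1\right) \left(-2\right) = \left(0 + 6\right) 15 \cdot 4 = 6 \cdot 15 \cdot 4 = 90 \cdot 4 = 360$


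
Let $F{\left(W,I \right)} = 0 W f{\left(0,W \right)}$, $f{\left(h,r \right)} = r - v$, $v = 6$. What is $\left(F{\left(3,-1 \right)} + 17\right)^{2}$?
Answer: $289$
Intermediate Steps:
$f{\left(h,r \right)} = -6 + r$ ($f{\left(h,r \right)} = r - 6 = -6 + r$)
$F{\left(W,I \right)} = 0$ ($F{\left(W,I \right)} = 0 W \left(-6 + W\right) = 0 \left(-6 + W\right) = 0$)
$\left(F{\left(3,-1 \right)} + 17\right)^{2} = \left(0 + 17\right)^{2} = 17^{2} = 289$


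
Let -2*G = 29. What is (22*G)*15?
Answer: -4785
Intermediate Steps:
G = -29/2 (G = -1/2*29 = -29/2 ≈ -14.500)
(22*G)*15 = (22*(-29/2))*15 = -319*15 = -4785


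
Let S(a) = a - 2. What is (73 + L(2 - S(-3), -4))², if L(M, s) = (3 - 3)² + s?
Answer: 4761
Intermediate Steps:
S(a) = -2 + a
L(M, s) = s (L(M, s) = 0² + s = 0 + s = s)
(73 + L(2 - S(-3), -4))² = (73 - 4)² = 69² = 4761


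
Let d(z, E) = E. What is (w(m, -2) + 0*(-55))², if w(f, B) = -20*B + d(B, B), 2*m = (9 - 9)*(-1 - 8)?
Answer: 1444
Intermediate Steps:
m = 0 (m = ((9 - 9)*(-1 - 8))/2 = (0*(-9))/2 = (½)*0 = 0)
w(f, B) = -19*B (w(f, B) = -20*B + B = -19*B)
(w(m, -2) + 0*(-55))² = (-19*(-2) + 0*(-55))² = (38 + 0)² = 38² = 1444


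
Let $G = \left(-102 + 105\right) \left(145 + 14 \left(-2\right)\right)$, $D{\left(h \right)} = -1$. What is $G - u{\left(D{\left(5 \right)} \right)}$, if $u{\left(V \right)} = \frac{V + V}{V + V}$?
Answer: $350$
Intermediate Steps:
$u{\left(V \right)} = 1$ ($u{\left(V \right)} = \frac{2 V}{2 V} = 2 V \frac{1}{2 V} = 1$)
$G = 351$ ($G = 3 \left(145 - 28\right) = 3 \cdot 117 = 351$)
$G - u{\left(D{\left(5 \right)} \right)} = 351 - 1 = 350$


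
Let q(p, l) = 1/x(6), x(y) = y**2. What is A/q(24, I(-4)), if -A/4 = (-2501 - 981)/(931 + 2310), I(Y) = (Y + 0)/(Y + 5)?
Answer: 501408/3241 ≈ 154.71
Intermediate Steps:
I(Y) = Y/(5 + Y)
q(p, l) = 1/36 (q(p, l) = 1/(6**2) = 1/36)
A = 13928/3241 (A = -4*(-2501 - 981)/(931 + 2310) = -(-13928)/3241 = -4*(-3482/3241) = 13928/3241 ≈ 4.2974)
A/q(24, I(-4)) = 13928/(3241*(1/36)) = (13928/3241)*36 = 501408/3241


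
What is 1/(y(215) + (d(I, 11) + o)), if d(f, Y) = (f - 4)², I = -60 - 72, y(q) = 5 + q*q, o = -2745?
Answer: 1/61981 ≈ 1.6134e-5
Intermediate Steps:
y(q) = 5 + q²
I = -132
d(f, Y) = (-4 + f)²
1/(y(215) + (d(I, 11) + o)) = 1/((5 + 215²) + ((-4 - 132)² - 2745)) = 1/((5 + 46225) + ((-136)² - 2745)) = 1/(46230 + (18496 - 2745)) = 1/(46230 + 15751) = 1/61981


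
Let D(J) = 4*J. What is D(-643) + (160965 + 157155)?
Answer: 315548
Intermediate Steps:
D(-643) + (160965 + 157155) = 4*(-643) + (160965 + 157155) = -2572 + 318120 = 315548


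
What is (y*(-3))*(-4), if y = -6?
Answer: -72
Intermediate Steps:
(y*(-3))*(-4) = -6*(-3)*(-4) = 18*(-4) = -72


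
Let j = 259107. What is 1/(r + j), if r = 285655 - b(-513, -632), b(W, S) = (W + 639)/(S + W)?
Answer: 1145/623752616 ≈ 1.8357e-6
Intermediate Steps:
b(W, S) = (639 + W)/(S + W)
r = 327075101/1145 (r = 285655 - (639 - 513)/(-632 - 513) = 285655 - 126/(-1145) = 285655 - (-1)*126/1145 = 285655 - 1*(-126/1145) = 285655 + 126/1145 = 327075101/1145 ≈ 2.8566e+5)
1/(r + j) = 1/(327075101/1145 + 259107) = 1/(623752616/1145) = 1145/623752616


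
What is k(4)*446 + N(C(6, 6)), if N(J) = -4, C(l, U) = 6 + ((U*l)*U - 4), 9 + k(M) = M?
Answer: -2234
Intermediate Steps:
k(M) = -9 + M
C(l, U) = 2 + l*U² (C(l, U) = 6 + (l*U² - 4) = 6 + (-4 + l*U²) = 2 + l*U²)
k(4)*446 + N(C(6, 6)) = (-9 + 4)*446 - 4 = -5*446 - 4 = -2230 - 4 = -2234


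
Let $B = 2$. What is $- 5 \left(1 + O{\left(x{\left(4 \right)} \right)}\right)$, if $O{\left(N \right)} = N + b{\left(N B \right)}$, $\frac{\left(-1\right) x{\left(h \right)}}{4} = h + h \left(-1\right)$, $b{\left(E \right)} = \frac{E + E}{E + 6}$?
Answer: $-5$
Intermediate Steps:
$b{\left(E \right)} = \frac{2 E}{6 + E}$
$x{\left(h \right)} = 0$ ($x{\left(h \right)} = - 4 \left(h + h \left(-1\right)\right) = - 4 \left(h - h\right) = \left(-4\right) 0 = 0$)
$O{\left(N \right)} = N + \frac{4 N}{6 + 2 N}$ ($O{\left(N \right)} = N + \frac{2 N 2}{6 + N 2} = N + \frac{2 \cdot 2 N}{6 + 2 N} = N + \frac{4 N}{6 + 2 N}$)
$- 5 \left(1 + O{\left(x{\left(4 \right)} \right)}\right) = - 5 \left(1 + \frac{0 \left(5 + 0\right)}{3 + 0}\right) = - 5 \left(1 + 0 \cdot \frac{1}{3} \cdot 5\right) = - 5 \left(1 + 0\right) = \left(-5\right) 1 = -5$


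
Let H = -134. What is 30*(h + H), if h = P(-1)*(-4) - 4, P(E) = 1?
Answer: -4260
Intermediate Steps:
h = -8 (h = 1*(-4) - 4 = -4 - 4 = -8)
30*(h + H) = 30*(-8 - 134) = 30*(-142) = -4260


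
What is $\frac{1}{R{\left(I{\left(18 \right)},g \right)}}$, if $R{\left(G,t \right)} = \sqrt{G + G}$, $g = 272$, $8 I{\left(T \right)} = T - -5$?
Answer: $\frac{2 \sqrt{23}}{23} \approx 0.41703$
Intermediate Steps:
$I{\left(T \right)} = \frac{5}{8} + \frac{T}{8}$ ($I{\left(T \right)} = \frac{T - -5}{8} = \frac{T + 5}{8} = \frac{5 + T}{8} = \frac{5}{8} + \frac{T}{8}$)
$R{\left(G,t \right)} = \sqrt{2} \sqrt{G}$ ($R{\left(G,t \right)} = \sqrt{2 G} = \sqrt{2} \sqrt{G}$)
$\frac{1}{R{\left(I{\left(18 \right)},g \right)}} = \frac{1}{\sqrt{2} \sqrt{\frac{5}{8} + \frac{1}{8} \cdot 18}} = \frac{1}{\sqrt{2} \sqrt{\frac{5}{8} + \frac{9}{4}}} = \frac{1}{\sqrt{2} \sqrt{\frac{23}{8}}} = \frac{1}{\sqrt{2} \frac{\sqrt{46}}{4}} = \frac{1}{\frac{1}{2} \sqrt{23}} = \frac{2 \sqrt{23}}{23}$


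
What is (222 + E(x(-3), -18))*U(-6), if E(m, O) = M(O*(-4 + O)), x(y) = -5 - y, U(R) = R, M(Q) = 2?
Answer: -1344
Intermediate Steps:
E(m, O) = 2
(222 + E(x(-3), -18))*U(-6) = (222 + 2)*(-6) = 224*(-6) = -1344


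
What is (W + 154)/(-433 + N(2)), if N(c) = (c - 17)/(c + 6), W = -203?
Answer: 8/71 ≈ 0.11268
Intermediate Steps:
N(c) = (-17 + c)/(6 + c)
(W + 154)/(-433 + N(2)) = (-203 + 154)/(-433 + (-17 + 2)/(6 + 2)) = -49/(-433 - 15/8) = -49/(-3479/8) = -49*(-8/3479) = 8/71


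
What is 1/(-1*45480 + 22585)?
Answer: -1/22895 ≈ -4.3678e-5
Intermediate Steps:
1/(-1*45480 + 22585) = 1/(-45480 + 22585) = 1/(-22895) = -1/22895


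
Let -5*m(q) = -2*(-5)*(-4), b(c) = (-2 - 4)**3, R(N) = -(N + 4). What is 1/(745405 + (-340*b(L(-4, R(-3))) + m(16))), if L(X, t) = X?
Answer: 1/818853 ≈ 1.2212e-6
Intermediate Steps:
R(N) = -4 - N (R(N) = -(4 + N) = -4 - N)
b(c) = -216 (b(c) = (-6)**3 = -216)
m(q) = 8 (m(q) = -(-2*(-5))*(-4)/5 = -2*(-4) = -1/5*(-40) = 8)
1/(745405 + (-340*b(L(-4, R(-3))) + m(16))) = 1/(745405 + (-340*(-216) + 8)) = 1/(745405 + (73440 + 8)) = 1/(745405 + 73448) = 1/818853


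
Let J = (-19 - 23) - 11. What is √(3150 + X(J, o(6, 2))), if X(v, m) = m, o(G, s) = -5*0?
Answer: 15*√14 ≈ 56.125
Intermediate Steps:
J = -53 (J = -42 - 11 = -53)
o(G, s) = 0
√(3150 + X(J, o(6, 2))) = √(3150 + 0) = √3150 = 15*√14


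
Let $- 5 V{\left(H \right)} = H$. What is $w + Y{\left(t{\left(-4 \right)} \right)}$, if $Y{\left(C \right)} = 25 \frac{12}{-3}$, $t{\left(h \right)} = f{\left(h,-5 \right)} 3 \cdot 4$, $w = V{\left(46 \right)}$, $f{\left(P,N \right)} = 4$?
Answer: $- \frac{546}{5} \approx -109.2$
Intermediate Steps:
$V{\left(H \right)} = - \frac{H}{5}$
$w = - \frac{46}{5}$ ($w = \left(- \frac{1}{5}\right) 46 = - \frac{46}{5} \approx -9.2$)
$t{\left(h \right)} = 48$ ($t{\left(h \right)} = 4 \cdot 3 \cdot 4 = 12 \cdot 4 = 48$)
$Y{\left(C \right)} = -100$ ($Y{\left(C \right)} = 25 \cdot 12 \left(- \frac{1}{3}\right) = 25 \left(-4\right) = -100$)
$w + Y{\left(t{\left(-4 \right)} \right)} = - \frac{46}{5} - 100 = - \frac{546}{5}$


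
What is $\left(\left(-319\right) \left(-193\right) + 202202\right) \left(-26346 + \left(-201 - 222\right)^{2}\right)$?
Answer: $40246665327$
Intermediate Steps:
$\left(\left(-319\right) \left(-193\right) + 202202\right) \left(-26346 + \left(-201 - 222\right)^{2}\right) = \left(61567 + 202202\right) \left(-26346 + \left(-423\right)^{2}\right) = 263769 \left(-26346 + 178929\right) = 263769 \cdot 152583 = 40246665327$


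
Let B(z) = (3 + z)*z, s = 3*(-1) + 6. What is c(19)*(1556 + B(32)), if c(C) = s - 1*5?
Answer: -5352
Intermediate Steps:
s = 3 (s = -3 + 6 = 3)
B(z) = z*(3 + z)
c(C) = -2 (c(C) = 3 - 1*5 = 3 - 5 = -2)
c(19)*(1556 + B(32)) = -2*(1556 + 32*(3 + 32)) = -2*(1556 + 32*35) = -2*(1556 + 1120) = -2*2676 = -5352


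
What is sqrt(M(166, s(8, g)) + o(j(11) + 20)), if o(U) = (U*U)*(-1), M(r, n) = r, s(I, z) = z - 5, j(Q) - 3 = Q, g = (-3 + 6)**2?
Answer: 3*I*sqrt(110) ≈ 31.464*I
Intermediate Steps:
g = 9 (g = 3**2 = 9)
j(Q) = 3 + Q
s(I, z) = -5 + z
o(U) = -U**2 (o(U) = U**2*(-1) = -U**2)
sqrt(M(166, s(8, g)) + o(j(11) + 20)) = sqrt(166 - ((3 + 11) + 20)**2) = sqrt(166 - (14 + 20)**2) = sqrt(166 - 1*34**2) = sqrt(166 - 1*1156) = sqrt(166 - 1156) = sqrt(-990) = 3*I*sqrt(110)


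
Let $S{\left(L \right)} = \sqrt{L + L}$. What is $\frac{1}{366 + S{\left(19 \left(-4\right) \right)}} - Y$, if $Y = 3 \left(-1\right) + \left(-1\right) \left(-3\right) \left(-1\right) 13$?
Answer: $\frac{2816451}{67054} - \frac{i \sqrt{38}}{67054} \approx 42.003 - 9.1932 \cdot 10^{-5} i$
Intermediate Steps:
$S{\left(L \right)} = \sqrt{2} \sqrt{L}$ ($S{\left(L \right)} = \sqrt{2 L} = \sqrt{2} \sqrt{L}$)
$Y = -42$ ($Y = -3 + 3 \left(-1\right) 13 = -3 - 39 = -42$)
$\frac{1}{366 + S{\left(19 \left(-4\right) \right)}} - Y = \frac{1}{366 + \sqrt{2} \sqrt{19 \left(-4\right)}} - -42 = \frac{1}{366 + \sqrt{2} \sqrt{-76}} + 42 = \frac{1}{366 + \sqrt{2} \cdot 2 i \sqrt{19}} + 42 = \frac{1}{366 + 2 i \sqrt{38}} + 42 = 42 + \frac{1}{366 + 2 i \sqrt{38}}$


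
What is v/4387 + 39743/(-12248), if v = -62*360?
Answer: -447727901/53731976 ≈ -8.3326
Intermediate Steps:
v = -22320
v/4387 + 39743/(-12248) = -22320/4387 + 39743/(-12248) = -22320*1/4387 + 39743*(-1/12248) = -22320/4387 - 39743/12248 = -447727901/53731976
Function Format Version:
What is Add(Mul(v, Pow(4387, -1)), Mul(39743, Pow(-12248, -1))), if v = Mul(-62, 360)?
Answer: Rational(-447727901, 53731976) ≈ -8.3326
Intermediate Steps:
v = -22320
Add(Mul(v, Pow(4387, -1)), Mul(39743, Pow(-12248, -1))) = Add(Mul(-22320, Pow(4387, -1)), Mul(39743, Pow(-12248, -1))) = Add(Mul(-22320, Rational(1, 4387)), Mul(39743, Rational(-1, 12248))) = Add(Rational(-22320, 4387), Rational(-39743, 12248)) = Rational(-447727901, 53731976)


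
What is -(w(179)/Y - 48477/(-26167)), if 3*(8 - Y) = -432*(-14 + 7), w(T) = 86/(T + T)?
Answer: -8676257819/4683893000 ≈ -1.8524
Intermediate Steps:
w(T) = 43/T (w(T) = 86/((2*T)) = 86*(1/(2*T)) = 43/T)
Y = -1000 (Y = 8 - (-8)*18*(-14 + 7) = 8 - (-8)*18*(-7) = 8 - (-8)*(-126) = 8 - 1/3*3024 = 8 - 1008 = -1000)
-(w(179)/Y - 48477/(-26167)) = -((43/179)/(-1000) - 48477/(-26167)) = -((43*(1/179))*(-1/1000) - 48477*(-1/26167)) = -((43/179)*(-1/1000) + 48477/26167) = -(-43/179000 + 48477/26167) = -1*8676257819/4683893000 = -8676257819/4683893000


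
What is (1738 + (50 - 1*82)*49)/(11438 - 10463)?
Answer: 34/195 ≈ 0.17436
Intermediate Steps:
(1738 + (50 - 1*82)*49)/(11438 - 10463) = (1738 + (50 - 82)*49)/975 = (1738 - 32*49)*(1/975) = (1738 - 1568)*(1/975) = 170*(1/975) = 34/195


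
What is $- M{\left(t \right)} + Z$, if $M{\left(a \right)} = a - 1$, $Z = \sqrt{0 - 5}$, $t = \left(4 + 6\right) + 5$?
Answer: $-14 + i \sqrt{5} \approx -14.0 + 2.2361 i$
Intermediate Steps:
$t = 15$ ($t = 10 + 5 = 15$)
$Z = i \sqrt{5}$ ($Z = \sqrt{-5} = i \sqrt{5} \approx 2.2361 i$)
$M{\left(a \right)} = -1 + a$ ($M{\left(a \right)} = a - 1 = -1 + a$)
$- M{\left(t \right)} + Z = - (-1 + 15) + i \sqrt{5} = \left(-1\right) 14 + i \sqrt{5} = -14 + i \sqrt{5}$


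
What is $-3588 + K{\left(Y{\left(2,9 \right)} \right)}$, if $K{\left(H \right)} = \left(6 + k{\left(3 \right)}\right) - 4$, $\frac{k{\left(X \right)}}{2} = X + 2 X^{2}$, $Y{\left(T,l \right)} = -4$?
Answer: $-3544$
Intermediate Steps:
$k{\left(X \right)} = 2 X + 4 X^{2}$ ($k{\left(X \right)} = 2 \left(X + 2 X^{2}\right) = 2 X + 4 X^{2}$)
$K{\left(H \right)} = 44$ ($K{\left(H \right)} = \left(6 + 2 \cdot 3 \left(1 + 2 \cdot 3\right)\right) - 4 = \left(6 + 2 \cdot 3 \left(1 + 6\right)\right) - 4 = \left(6 + 2 \cdot 3 \cdot 7\right) - 4 = \left(6 + 42\right) - 4 = 48 - 4 = 44$)
$-3588 + K{\left(Y{\left(2,9 \right)} \right)} = -3588 + 44 = -3544$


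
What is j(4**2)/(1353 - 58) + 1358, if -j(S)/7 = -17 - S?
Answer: 251263/185 ≈ 1358.2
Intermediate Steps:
j(S) = 119 + 7*S (j(S) = -7*(-17 - S) = 119 + 7*S)
j(4**2)/(1353 - 58) + 1358 = (119 + 7*4**2)/(1353 - 58) + 1358 = (119 + 7*16)/1295 + 1358 = (119 + 112)/1295 + 1358 = (1/1295)*231 + 1358 = 33/185 + 1358 = 251263/185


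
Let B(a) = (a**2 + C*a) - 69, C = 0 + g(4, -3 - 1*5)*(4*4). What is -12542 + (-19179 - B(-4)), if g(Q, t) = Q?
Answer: -31412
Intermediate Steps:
C = 64 (C = 0 + 4*(4*4) = 0 + 4*16 = 0 + 64 = 64)
B(a) = -69 + a**2 + 64*a (B(a) = (a**2 + 64*a) - 69 = -69 + a**2 + 64*a)
-12542 + (-19179 - B(-4)) = -12542 + (-19179 - (-69 + (-4)**2 + 64*(-4))) = -12542 + (-19179 - (-69 + 16 - 256)) = -12542 + (-19179 - 1*(-309)) = -12542 + (-19179 + 309) = -12542 - 18870 = -31412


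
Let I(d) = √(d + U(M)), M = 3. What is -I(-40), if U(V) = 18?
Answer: -I*√22 ≈ -4.6904*I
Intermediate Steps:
I(d) = √(18 + d) (I(d) = √(d + 18) = √(18 + d))
-I(-40) = -√(18 - 40) = -√(-22) = -I*√22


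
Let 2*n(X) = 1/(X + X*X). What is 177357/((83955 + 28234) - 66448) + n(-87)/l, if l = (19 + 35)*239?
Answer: 11417379591943/2944582729848 ≈ 3.8774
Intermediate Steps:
n(X) = 1/(2*(X + X²)) (n(X) = 1/(2*(X + X*X)) = 1/(2*(X + X²)))
l = 12906 (l = 54*239 = 12906)
177357/((83955 + 28234) - 66448) + n(-87)/l = 177357/((83955 + 28234) - 66448) + ((½)/(-87*(1 - 87)))/12906 = 177357/(112189 - 66448) + ((½)*(-1/87)/(-86))*(1/12906) = 177357/45741 + ((½)*(-1/87)*(-1/86))*(1/12906) = 177357*(1/45741) + (1/14964)*(1/12906) = 59119/15247 + 1/193125384 = 11417379591943/2944582729848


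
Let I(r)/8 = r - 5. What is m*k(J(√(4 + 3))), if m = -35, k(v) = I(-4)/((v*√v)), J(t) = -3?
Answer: 280*I*√3 ≈ 484.97*I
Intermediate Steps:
I(r) = -40 + 8*r (I(r) = 8*(r - 5) = 8*(-5 + r) = -40 + 8*r)
k(v) = -72/v^(3/2) (k(v) = (-40 + 8*(-4))/((v*√v)) = (-40 - 32)/(v^(3/2)) = -72/v^(3/2))
m*k(J(√(4 + 3))) = -(-2520)/(-3)^(3/2) = -(-2520)*I*√3/9 = -(-280)*I*√3 = 280*I*√3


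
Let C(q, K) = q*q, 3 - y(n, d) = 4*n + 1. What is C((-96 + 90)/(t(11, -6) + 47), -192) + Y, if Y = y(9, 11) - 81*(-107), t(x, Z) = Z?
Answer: 14512109/1681 ≈ 8633.0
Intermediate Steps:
y(n, d) = 2 - 4*n (y(n, d) = 3 - (4*n + 1) = 3 - (1 + 4*n) = 3 + (-1 - 4*n) = 2 - 4*n)
C(q, K) = q²
Y = 8633 (Y = (2 - 4*9) - 81*(-107) = (2 - 36) + 8667 = -34 + 8667 = 8633)
C((-96 + 90)/(t(11, -6) + 47), -192) + Y = ((-96 + 90)/(-6 + 47))² + 8633 = (-6/41)² + 8633 = 36/1681 + 8633 = 14512109/1681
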